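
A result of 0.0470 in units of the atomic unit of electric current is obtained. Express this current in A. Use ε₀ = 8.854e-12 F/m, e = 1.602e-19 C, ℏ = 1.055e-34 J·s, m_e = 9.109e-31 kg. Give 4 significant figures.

One atomic unit of electric current: I_au = e E_h/ℏ = m_e e⁵/((4πε₀)²ℏ³) = 6.612e-3 A.
0.0470 × 6.612e-3 A = 3.108e-4 A

3.108e-4 A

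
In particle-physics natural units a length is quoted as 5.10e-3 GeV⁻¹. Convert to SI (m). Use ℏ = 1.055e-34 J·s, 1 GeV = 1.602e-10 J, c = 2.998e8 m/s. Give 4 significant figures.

A length is [E]⁻¹ in ℏ=c=1; restore one factor of ℏc.
1 GeV⁻¹ → ℏc × (1 GeV in J)⁻¹ = 1.974e-16 m.
Result: 5.10e-3 × 1.974e-16 = 1.007e-18 m.

1.007e-18 m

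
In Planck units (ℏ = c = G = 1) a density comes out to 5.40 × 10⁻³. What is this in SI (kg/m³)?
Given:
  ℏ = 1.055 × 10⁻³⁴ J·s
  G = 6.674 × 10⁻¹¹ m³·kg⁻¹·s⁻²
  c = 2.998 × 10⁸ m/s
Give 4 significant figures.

One Planck density: ρ_P = c⁵/(ℏG²) = 5.154 × 10⁹⁶ kg/m³.
5.40 × 10⁻³ × 5.154 × 10⁹⁶ kg/m³ = 2.783 × 10⁹⁴ kg/m³

2.783 × 10⁹⁴ kg/m³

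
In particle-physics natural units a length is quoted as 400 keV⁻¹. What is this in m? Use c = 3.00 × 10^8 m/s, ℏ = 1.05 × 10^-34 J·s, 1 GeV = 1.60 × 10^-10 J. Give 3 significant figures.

A length is [E]⁻¹ in ℏ=c=1; restore one factor of ℏc.
1 GeV⁻¹ → ℏc × (1 GeV in J)⁻¹ = 1.97 × 10^-16 m.
Convert the energy scale: 400 keV⁻¹ = 4.00 × 10^8 GeV⁻¹.
Result: 4.00 × 10^8 × 1.97 × 10^-16 = 7.88 × 10^-8 m.

7.88 × 10^-8 m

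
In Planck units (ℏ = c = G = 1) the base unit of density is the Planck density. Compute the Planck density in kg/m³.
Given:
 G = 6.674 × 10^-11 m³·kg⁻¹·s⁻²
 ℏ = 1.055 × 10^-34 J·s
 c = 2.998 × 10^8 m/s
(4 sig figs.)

ρ_P = c⁵/(ℏG²)
  = 2.422 × 10^42 / 4.699 × 10^-55
  = 5.154 × 10^96 kg/m³

5.154 × 10^96 kg/m³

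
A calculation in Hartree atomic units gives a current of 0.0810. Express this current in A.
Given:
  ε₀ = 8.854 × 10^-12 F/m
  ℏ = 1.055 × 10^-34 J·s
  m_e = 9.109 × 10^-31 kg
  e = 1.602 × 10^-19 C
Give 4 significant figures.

One atomic unit of electric current: I_au = e E_h/ℏ = m_e e⁵/((4πε₀)²ℏ³) = 6.612 × 10^-3 A.
0.0810 × 6.612 × 10^-3 A = 5.356 × 10^-4 A

5.356 × 10^-4 A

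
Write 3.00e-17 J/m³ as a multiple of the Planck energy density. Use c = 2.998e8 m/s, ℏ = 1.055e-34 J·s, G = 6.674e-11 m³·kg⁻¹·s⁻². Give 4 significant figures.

Planck energy density: u_P = c⁷/(ℏG²) = 4.632e113 J/m³.
3.00e-17 / 4.632e113 = 6.476e-131

6.476e-131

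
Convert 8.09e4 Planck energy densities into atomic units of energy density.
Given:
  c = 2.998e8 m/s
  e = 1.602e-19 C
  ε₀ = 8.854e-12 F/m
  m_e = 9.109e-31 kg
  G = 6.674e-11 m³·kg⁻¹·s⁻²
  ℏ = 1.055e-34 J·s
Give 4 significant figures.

Planck energy density: u_P = c⁷/(ℏG²) = 4.632e113 J/m³
atomic unit of energy density: u_au = E_h/a₀³ = m_e⁴e¹⁰/((4πε₀)⁵ℏ⁸) = 2.929e13 J/m³
8.09e4 × 4.632e113 / 2.929e13 = 1.279e105

1.279e105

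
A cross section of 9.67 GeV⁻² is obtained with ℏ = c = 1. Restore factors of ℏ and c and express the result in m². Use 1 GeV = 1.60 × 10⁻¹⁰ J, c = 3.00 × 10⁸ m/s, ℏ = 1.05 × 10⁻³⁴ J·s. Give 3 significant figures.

3.75 × 10⁻³¹ m²

Area is [L]² = [E]⁻²·(ℏc)²; restore (ℏc)².
1 GeV⁻² → (ℏc)² × (1 GeV in J)⁻² = 3.88 × 10⁻³² m².
Result: 9.67 × 3.88 × 10⁻³² = 3.75 × 10⁻³¹ m².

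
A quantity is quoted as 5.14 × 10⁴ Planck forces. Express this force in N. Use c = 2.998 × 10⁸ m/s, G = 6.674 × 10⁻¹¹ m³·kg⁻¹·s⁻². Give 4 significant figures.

One Planck force: F_P = c⁴/G = 1.210 × 10⁴⁴ N.
5.14 × 10⁴ × 1.210 × 10⁴⁴ N = 6.222 × 10⁴⁸ N

6.222 × 10⁴⁸ N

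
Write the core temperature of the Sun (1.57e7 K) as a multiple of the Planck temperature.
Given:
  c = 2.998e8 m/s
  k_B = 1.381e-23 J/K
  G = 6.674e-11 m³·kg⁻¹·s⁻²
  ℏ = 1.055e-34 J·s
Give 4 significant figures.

1.108e-25

Planck temperature: T_P = √(ℏc⁵/G) / k_B = 1.417e32 K.
1.57e7 / 1.417e32 = 1.108e-25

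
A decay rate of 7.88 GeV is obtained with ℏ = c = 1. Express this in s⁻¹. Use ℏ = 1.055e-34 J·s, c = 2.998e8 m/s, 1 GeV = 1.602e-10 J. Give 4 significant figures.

A rate is [E]/ℏ; divide by ℏ.
1 GeV → 1/ℏ × (1 GeV in J) = 1.518e24 s⁻¹.
Result: 7.88 × 1.518e24 = 1.197e25 s⁻¹.

1.197e25 s⁻¹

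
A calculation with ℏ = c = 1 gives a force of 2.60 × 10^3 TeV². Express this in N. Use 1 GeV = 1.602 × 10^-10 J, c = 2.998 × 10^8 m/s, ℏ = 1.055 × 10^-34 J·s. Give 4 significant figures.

2.110 × 10^15 N

Force is [E]/[L] = [E]²/(ℏc); restore (ℏc)⁻¹.
1 GeV² → 1/(ℏc) × (1 GeV in J)² = 8.114 × 10^5 N.
Convert the energy scale: 2.60 × 10^3 TeV² = 2.60 × 10^9 GeV².
Result: 2.60 × 10^9 × 8.114 × 10^5 = 2.110 × 10^15 N.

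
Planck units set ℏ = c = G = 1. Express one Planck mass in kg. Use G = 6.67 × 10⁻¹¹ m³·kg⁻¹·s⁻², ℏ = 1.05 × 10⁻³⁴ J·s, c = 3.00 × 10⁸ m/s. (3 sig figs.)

The unique combination of the constants set to 1 with dimensions of mass is m_P = √(ℏc/G).
  = √(4.72 × 10⁻¹⁶)
  = 2.17 × 10⁻⁸ kg

2.17 × 10⁻⁸ kg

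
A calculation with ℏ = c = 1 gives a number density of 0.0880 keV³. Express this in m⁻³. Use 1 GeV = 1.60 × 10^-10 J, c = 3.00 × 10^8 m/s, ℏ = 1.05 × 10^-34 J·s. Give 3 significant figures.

1.15 × 10^28 m⁻³

Number density is [L]⁻³ = [E]³/(ℏc)³.
1 GeV³ → 1/(ℏc)³ × (1 GeV in J)³ = 1.31 × 10^47 m⁻³.
Convert the energy scale: 0.0880 keV³ = 8.80 × 10^-20 GeV³.
Result: 8.80 × 10^-20 × 1.31 × 10^47 = 1.15 × 10^28 m⁻³.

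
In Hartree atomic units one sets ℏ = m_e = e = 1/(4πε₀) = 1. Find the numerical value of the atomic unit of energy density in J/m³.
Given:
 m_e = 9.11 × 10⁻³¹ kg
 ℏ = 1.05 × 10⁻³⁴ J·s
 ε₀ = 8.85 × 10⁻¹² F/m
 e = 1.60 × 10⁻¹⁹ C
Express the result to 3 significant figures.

u_au = E_h/a₀³ = m_e⁴e¹⁰/((4πε₀)⁵ℏ⁸)
E_h = 4.38 × 10⁻¹⁸ J
a₀ = 5.26 × 10⁻¹¹ m
E_h/a₀³ = 3.01 × 10¹³ J/m³

3.01 × 10¹³ J/m³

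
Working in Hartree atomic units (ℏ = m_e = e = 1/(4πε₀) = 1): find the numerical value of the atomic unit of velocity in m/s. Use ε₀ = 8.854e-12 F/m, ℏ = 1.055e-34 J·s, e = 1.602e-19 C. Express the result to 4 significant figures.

2.186e6 m/s

From ℏ = m_e = e = 1/(4πε₀) = 1 the velocity scale is v_au = e²/(4πε₀ℏ).
  = 2.566e-38 / 1.174e-44
  = 2.186e6 m/s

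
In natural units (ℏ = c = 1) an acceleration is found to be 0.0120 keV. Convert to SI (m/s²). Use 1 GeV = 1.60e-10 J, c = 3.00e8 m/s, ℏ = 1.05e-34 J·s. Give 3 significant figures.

Acceleration is [L]/[T]² = c·[E]/ℏ.
1 GeV → c/ℏ × (1 GeV in J) = 4.57e32 m/s².
Convert the energy scale: 0.0120 keV = 1.20e-8 GeV.
Result: 1.20e-8 × 4.57e32 = 5.49e24 m/s².

5.49e24 m/s²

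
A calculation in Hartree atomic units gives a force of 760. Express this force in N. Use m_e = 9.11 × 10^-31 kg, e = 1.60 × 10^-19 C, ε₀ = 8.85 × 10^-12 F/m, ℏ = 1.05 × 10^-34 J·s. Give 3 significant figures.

One atomic unit of force: F_au = E_h/a₀ = m_e²e⁶/((4πε₀)³ℏ⁴) = 8.33 × 10^-8 N.
760 × 8.33 × 10^-8 N = 6.33 × 10^-5 N

6.33 × 10^-5 N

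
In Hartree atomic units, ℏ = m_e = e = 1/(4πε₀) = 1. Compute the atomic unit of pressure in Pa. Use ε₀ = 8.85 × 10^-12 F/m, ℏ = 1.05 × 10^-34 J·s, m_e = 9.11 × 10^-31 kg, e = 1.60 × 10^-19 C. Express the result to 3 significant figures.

Dimensional analysis gives P_au = E_h/a₀³ = m_e⁴e¹⁰/((4πε₀)⁵ℏ⁸).
E_h = 4.38 × 10^-18 J
a₀ = 5.26 × 10^-11 m
E_h/a₀³ = 3.01 × 10^13 Pa

3.01 × 10^13 Pa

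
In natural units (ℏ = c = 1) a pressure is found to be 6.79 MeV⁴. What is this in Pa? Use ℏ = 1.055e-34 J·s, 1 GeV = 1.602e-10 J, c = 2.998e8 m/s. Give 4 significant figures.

Pressure is [E]/[L]³ = [E]⁴/(ℏc)³.
1 GeV⁴ → 1/(ℏc)³ × (1 GeV in J)⁴ = 2.082e37 Pa.
Convert the energy scale: 6.79 MeV⁴ = 6.79e-12 GeV⁴.
Result: 6.79e-12 × 2.082e37 = 1.413e26 Pa.

1.413e26 Pa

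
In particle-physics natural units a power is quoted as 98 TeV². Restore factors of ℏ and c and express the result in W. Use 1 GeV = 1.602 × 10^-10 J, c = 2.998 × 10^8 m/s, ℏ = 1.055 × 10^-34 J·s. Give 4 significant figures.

Power is [E]/[T] = [E]²/ℏ.
1 GeV² → 1/ℏ × (1 GeV in J)² = 2.433 × 10^14 W.
Convert the energy scale: 98 TeV² = 9.80 × 10^7 GeV².
Result: 9.80 × 10^7 × 2.433 × 10^14 = 2.384 × 10^22 W.

2.384 × 10^22 W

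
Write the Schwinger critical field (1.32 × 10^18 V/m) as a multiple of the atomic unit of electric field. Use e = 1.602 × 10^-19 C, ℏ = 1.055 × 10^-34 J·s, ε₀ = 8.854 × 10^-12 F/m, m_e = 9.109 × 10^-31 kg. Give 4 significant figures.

atomic unit of electric field: E_au = E_h/(e a₀) = m_e²e⁵/((4πε₀)³ℏ⁴) = 5.131 × 10^11 V/m.
1.32 × 10^18 / 5.131 × 10^11 = 2.573 × 10^6

2.573 × 10^6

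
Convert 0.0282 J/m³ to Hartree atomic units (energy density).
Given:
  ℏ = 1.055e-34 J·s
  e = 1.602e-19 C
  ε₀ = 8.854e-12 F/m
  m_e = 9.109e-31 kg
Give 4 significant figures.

atomic unit of energy density: u_au = E_h/a₀³ = m_e⁴e¹⁰/((4πε₀)⁵ℏ⁸) = 2.929e13 J/m³.
0.0282 / 2.929e13 = 9.627e-16

9.627e-16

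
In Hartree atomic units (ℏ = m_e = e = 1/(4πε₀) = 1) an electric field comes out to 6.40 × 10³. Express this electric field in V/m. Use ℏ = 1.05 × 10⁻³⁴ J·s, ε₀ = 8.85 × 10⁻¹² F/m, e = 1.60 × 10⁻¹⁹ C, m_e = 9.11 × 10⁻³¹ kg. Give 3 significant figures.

3.33 × 10¹⁵ V/m

One atomic unit of electric field: E_au = E_h/(e a₀) = m_e²e⁵/((4πε₀)³ℏ⁴) = 5.20 × 10¹¹ V/m.
6.40 × 10³ × 5.20 × 10¹¹ V/m = 3.33 × 10¹⁵ V/m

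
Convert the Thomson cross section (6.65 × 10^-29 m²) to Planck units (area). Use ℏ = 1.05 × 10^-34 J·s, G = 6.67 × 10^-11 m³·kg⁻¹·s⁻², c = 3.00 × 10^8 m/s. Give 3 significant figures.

Planck area: A_P = ℏG/c³ = 2.59 × 10^-70 m².
6.65 × 10^-29 / 2.59 × 10^-70 = 2.56 × 10^41

2.56 × 10^41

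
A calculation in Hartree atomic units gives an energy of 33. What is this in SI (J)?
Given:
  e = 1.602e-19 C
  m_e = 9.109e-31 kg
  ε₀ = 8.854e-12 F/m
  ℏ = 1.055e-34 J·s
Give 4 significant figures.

One hartree: E_h = m_e e⁴/(4πε₀ℏ)² = 4.354e-18 J.
33 × 4.354e-18 J = 1.437e-16 J

1.437e-16 J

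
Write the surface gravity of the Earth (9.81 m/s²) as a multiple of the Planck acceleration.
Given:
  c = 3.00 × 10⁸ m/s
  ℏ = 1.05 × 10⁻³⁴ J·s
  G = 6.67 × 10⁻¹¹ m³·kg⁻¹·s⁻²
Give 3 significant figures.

1.76 × 10⁻⁵¹

Planck acceleration: a_P = √(c⁷/(ℏG)) = 5.59 × 10⁵¹ m/s².
9.81 / 5.59 × 10⁵¹ = 1.76 × 10⁻⁵¹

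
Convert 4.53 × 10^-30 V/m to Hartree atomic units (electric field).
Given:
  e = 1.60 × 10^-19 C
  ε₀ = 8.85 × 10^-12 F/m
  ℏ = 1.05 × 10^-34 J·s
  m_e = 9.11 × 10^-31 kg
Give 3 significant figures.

8.70 × 10^-42

atomic unit of electric field: E_au = E_h/(e a₀) = m_e²e⁵/((4πε₀)³ℏ⁴) = 5.20 × 10^11 V/m.
4.53 × 10^-30 / 5.20 × 10^11 = 8.70 × 10^-42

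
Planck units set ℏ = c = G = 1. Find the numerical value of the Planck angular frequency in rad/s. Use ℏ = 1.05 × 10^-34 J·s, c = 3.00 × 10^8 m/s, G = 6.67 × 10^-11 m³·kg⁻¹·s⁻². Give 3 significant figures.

Dimensional analysis gives ω_P = √(c⁵/(ℏG)).
  = √(3.47 × 10^86)
  = 1.86 × 10^43 rad/s

1.86 × 10^43 rad/s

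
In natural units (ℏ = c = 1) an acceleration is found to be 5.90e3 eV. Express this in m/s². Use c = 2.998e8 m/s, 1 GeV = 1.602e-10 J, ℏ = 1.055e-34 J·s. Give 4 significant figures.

Acceleration is [L]/[T]² = c·[E]/ℏ.
1 GeV → c/ℏ × (1 GeV in J) = 4.552e32 m/s².
Convert the energy scale: 5.90e3 eV = 5.90e-6 GeV.
Result: 5.90e-6 × 4.552e32 = 2.686e27 m/s².

2.686e27 m/s²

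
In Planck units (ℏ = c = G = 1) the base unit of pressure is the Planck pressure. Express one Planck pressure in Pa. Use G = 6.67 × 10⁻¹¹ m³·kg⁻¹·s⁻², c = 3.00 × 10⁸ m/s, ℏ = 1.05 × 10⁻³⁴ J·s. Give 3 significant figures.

4.68 × 10¹¹³ Pa

p_P = c⁷/(ℏG²)
  = 2.19 × 10⁵⁹ / 4.67 × 10⁻⁵⁵
  = 4.68 × 10¹¹³ Pa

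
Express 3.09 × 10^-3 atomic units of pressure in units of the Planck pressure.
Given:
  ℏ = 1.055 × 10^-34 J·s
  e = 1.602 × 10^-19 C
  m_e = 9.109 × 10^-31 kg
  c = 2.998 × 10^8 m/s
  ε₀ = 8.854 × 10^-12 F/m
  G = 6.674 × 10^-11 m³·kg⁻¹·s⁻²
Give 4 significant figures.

1.954 × 10^-103

atomic unit of pressure: P_au = E_h/a₀³ = m_e⁴e¹⁰/((4πε₀)⁵ℏ⁸) = 2.929 × 10^13 Pa
Planck pressure: p_P = c⁷/(ℏG²) = 4.632 × 10^113 Pa
3.09 × 10^-3 × 2.929 × 10^13 / 4.632 × 10^113 = 1.954 × 10^-103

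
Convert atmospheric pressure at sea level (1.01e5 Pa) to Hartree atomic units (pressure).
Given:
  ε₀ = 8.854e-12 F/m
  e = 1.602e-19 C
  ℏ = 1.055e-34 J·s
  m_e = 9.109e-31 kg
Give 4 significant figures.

atomic unit of pressure: P_au = E_h/a₀³ = m_e⁴e¹⁰/((4πε₀)⁵ℏ⁸) = 2.929e13 Pa.
1.01e5 / 2.929e13 = 3.448e-9

3.448e-9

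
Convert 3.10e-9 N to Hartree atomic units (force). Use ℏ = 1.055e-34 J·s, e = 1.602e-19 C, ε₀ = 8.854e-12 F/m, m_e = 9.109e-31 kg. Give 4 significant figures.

0.03771

atomic unit of force: F_au = E_h/a₀ = m_e²e⁶/((4πε₀)³ℏ⁴) = 8.220e-8 N.
3.10e-9 / 8.220e-8 = 0.03771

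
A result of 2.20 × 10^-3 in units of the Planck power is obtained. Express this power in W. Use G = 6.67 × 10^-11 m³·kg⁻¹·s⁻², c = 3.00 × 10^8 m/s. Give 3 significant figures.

8.01 × 10^49 W

One Planck power: P_P = c⁵/G = 3.64 × 10^52 W.
2.20 × 10^-3 × 3.64 × 10^52 W = 8.01 × 10^49 W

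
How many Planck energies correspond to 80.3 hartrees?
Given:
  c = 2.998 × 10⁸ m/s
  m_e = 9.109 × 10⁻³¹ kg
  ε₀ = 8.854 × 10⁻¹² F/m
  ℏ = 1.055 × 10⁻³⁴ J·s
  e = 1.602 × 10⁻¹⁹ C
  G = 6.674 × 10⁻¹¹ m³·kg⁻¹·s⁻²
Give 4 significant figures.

1.787 × 10⁻²⁵

hartree: E_h = m_e e⁴/(4πε₀ℏ)² = 4.354 × 10⁻¹⁸ J
Planck energy: E_P = √(ℏc⁵/G) = 1.957 × 10⁹ J
80.3 × 4.354 × 10⁻¹⁸ / 1.957 × 10⁹ = 1.787 × 10⁻²⁵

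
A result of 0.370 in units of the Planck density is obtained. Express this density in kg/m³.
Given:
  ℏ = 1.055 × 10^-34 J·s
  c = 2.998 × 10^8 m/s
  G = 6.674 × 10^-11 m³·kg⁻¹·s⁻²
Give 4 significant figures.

One Planck density: ρ_P = c⁵/(ℏG²) = 5.154 × 10^96 kg/m³.
0.370 × 5.154 × 10^96 kg/m³ = 1.907 × 10^96 kg/m³

1.907 × 10^96 kg/m³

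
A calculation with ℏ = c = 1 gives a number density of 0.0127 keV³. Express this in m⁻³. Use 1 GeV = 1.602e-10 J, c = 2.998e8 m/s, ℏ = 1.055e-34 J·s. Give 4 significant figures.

1.650e27 m⁻³

Number density is [L]⁻³ = [E]³/(ℏc)³.
1 GeV³ → 1/(ℏc)³ × (1 GeV in J)³ = 1.299e47 m⁻³.
Convert the energy scale: 0.0127 keV³ = 1.27e-20 GeV³.
Result: 1.27e-20 × 1.299e47 = 1.650e27 m⁻³.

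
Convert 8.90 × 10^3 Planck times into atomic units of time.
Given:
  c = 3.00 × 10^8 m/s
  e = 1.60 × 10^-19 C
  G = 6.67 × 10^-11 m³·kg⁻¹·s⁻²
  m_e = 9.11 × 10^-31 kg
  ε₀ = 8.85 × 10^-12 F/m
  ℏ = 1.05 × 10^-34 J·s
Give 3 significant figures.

1.99 × 10^-23

Planck time: t_P = √(ℏG/c⁵) = 5.37 × 10^-44 s
atomic unit of time: τ_au = (4πε₀)²ℏ³/(m_e e⁴) = 2.40 × 10^-17 s
8.90 × 10^3 × 5.37 × 10^-44 / 2.40 × 10^-17 = 1.99 × 10^-23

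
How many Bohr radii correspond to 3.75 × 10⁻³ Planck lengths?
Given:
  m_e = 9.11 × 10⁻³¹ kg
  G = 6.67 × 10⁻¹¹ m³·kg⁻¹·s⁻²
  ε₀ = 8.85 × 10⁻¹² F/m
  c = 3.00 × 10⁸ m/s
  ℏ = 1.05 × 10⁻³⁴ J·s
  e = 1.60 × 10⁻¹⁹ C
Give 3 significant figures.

Planck length: ℓ_P = √(ℏG/c³) = 1.61 × 10⁻³⁵ m
Bohr radius: a₀ = 4πε₀ℏ²/(m_e e²) = 5.26 × 10⁻¹¹ m
3.75 × 10⁻³ × 1.61 × 10⁻³⁵ / 5.26 × 10⁻¹¹ = 1.15 × 10⁻²⁷

1.15 × 10⁻²⁷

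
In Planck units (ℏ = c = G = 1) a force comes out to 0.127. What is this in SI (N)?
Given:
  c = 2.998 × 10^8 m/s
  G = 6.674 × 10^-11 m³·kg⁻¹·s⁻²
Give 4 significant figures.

One Planck force: F_P = c⁴/G = 1.210 × 10^44 N.
0.127 × 1.210 × 10^44 N = 1.537 × 10^43 N

1.537 × 10^43 N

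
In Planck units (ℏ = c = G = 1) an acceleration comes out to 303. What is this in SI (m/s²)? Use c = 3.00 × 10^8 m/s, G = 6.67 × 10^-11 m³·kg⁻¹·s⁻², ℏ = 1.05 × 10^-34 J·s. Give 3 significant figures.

1.69 × 10^54 m/s²

One Planck acceleration: a_P = √(c⁷/(ℏG)) = 5.59 × 10^51 m/s².
303 × 5.59 × 10^51 m/s² = 1.69 × 10^54 m/s²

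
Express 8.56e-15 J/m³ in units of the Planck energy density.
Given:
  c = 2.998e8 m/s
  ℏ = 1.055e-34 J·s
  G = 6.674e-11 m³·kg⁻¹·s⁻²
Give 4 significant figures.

Planck energy density: u_P = c⁷/(ℏG²) = 4.632e113 J/m³.
8.56e-15 / 4.632e113 = 1.848e-128

1.848e-128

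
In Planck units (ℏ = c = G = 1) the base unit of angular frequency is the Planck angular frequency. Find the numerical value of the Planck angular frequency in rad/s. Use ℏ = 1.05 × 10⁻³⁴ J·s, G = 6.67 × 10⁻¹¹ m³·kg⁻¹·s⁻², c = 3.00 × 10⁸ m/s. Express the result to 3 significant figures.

1.86 × 10⁴³ rad/s

ω_P = √(c⁵/(ℏG))
  = √(3.47 × 10⁸⁶)
  = 1.86 × 10⁴³ rad/s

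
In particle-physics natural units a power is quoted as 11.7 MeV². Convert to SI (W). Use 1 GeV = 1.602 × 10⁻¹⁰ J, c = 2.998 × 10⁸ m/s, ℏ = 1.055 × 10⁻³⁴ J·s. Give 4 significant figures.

2.846 × 10⁹ W

Power is [E]/[T] = [E]²/ℏ.
1 GeV² → 1/ℏ × (1 GeV in J)² = 2.433 × 10¹⁴ W.
Convert the energy scale: 11.7 MeV² = 1.17 × 10⁻⁵ GeV².
Result: 1.17 × 10⁻⁵ × 2.433 × 10¹⁴ = 2.846 × 10⁹ W.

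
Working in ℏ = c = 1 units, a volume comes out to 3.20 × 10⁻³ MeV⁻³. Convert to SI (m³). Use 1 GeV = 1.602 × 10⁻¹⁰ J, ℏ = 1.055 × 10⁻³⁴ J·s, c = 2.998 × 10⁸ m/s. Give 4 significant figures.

2.463 × 10⁻⁴¹ m³

Volume is [L]³ = [E]⁻³·(ℏc)³.
1 GeV⁻³ → (ℏc)³ × (1 GeV in J)⁻³ = 7.696 × 10⁻⁴⁸ m³.
Convert the energy scale: 3.20 × 10⁻³ MeV⁻³ = 3.20 × 10⁶ GeV⁻³.
Result: 3.20 × 10⁶ × 7.696 × 10⁻⁴⁸ = 2.463 × 10⁻⁴¹ m³.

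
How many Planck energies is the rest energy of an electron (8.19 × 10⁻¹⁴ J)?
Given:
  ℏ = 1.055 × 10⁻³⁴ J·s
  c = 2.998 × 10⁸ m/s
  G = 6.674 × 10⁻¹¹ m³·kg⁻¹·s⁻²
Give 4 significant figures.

4.186 × 10⁻²³

Planck energy: E_P = √(ℏc⁵/G) = 1.957 × 10⁹ J.
8.19 × 10⁻¹⁴ / 1.957 × 10⁹ = 4.186 × 10⁻²³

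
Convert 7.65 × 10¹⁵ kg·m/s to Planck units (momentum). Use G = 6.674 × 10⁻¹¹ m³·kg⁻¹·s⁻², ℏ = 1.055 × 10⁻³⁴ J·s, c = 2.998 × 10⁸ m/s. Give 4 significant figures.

1.172 × 10¹⁵

Planck momentum: p_P = √(ℏc³/G) = 6.527 kg·m/s.
7.65 × 10¹⁵ / 6.527 = 1.172 × 10¹⁵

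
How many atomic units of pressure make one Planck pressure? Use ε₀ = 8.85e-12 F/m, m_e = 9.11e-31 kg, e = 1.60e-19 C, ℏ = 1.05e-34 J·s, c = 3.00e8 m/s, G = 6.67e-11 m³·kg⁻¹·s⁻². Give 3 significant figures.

Planck pressure: p_P = c⁷/(ℏG²) = 4.68e113 Pa
atomic unit of pressure: P_au = E_h/a₀³ = m_e⁴e¹⁰/((4πε₀)⁵ℏ⁸) = 3.01e13 Pa
ratio = 4.68e113 / 3.01e13 = 1.55e100

1.55e100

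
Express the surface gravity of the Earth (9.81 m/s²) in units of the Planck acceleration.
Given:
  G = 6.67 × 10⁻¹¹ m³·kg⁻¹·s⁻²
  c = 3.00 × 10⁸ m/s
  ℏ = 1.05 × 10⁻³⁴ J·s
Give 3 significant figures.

Planck acceleration: a_P = √(c⁷/(ℏG)) = 5.59 × 10⁵¹ m/s².
9.81 / 5.59 × 10⁵¹ = 1.76 × 10⁻⁵¹

1.76 × 10⁻⁵¹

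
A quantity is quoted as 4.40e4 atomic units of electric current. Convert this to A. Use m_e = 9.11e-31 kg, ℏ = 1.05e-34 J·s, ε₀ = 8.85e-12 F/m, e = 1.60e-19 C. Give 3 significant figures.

294 A

One atomic unit of electric current: I_au = e E_h/ℏ = m_e e⁵/((4πε₀)²ℏ³) = 6.67e-3 A.
4.40e4 × 6.67e-3 A = 294 A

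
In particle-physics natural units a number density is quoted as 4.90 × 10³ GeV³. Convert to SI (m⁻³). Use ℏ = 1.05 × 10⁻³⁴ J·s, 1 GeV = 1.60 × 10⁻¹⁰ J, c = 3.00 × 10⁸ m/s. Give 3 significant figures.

6.42 × 10⁵⁰ m⁻³

Number density is [L]⁻³ = [E]³/(ℏc)³.
1 GeV³ → 1/(ℏc)³ × (1 GeV in J)³ = 1.31 × 10⁴⁷ m⁻³.
Result: 4.90 × 10³ × 1.31 × 10⁴⁷ = 6.42 × 10⁵⁰ m⁻³.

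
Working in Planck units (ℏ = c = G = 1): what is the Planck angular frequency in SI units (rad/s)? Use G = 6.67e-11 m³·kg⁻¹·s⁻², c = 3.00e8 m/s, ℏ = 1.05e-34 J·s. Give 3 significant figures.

Dimensional analysis gives ω_P = √(c⁵/(ℏG)).
  = √(3.47e86)
  = 1.86e43 rad/s

1.86e43 rad/s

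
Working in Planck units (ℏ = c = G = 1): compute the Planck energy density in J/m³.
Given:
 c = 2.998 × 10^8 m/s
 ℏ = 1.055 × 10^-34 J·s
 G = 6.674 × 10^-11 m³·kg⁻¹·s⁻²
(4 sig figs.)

From ℏ = c = G = 1 the energy density scale is u_P = c⁷/(ℏG²).
  = 2.177 × 10^59 / 4.699 × 10^-55
  = 4.632 × 10^113 J/m³

4.632 × 10^113 J/m³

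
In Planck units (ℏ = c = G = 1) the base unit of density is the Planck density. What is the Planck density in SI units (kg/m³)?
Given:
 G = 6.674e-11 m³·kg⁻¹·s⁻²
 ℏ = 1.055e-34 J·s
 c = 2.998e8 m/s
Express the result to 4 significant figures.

5.154e96 kg/m³

ρ_P = c⁵/(ℏG²)
  = 2.422e42 / 4.699e-55
  = 5.154e96 kg/m³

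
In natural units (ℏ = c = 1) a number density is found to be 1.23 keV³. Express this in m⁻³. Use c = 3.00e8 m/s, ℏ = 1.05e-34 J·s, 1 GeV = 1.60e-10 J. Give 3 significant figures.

1.61e29 m⁻³

Number density is [L]⁻³ = [E]³/(ℏc)³.
1 GeV³ → 1/(ℏc)³ × (1 GeV in J)³ = 1.31e47 m⁻³.
Convert the energy scale: 1.23 keV³ = 1.23e-18 GeV³.
Result: 1.23e-18 × 1.31e47 = 1.61e29 m⁻³.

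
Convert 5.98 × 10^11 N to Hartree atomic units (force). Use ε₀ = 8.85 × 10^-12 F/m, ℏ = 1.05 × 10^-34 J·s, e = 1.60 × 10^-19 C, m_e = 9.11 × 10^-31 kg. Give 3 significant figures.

atomic unit of force: F_au = E_h/a₀ = m_e²e⁶/((4πε₀)³ℏ⁴) = 8.33 × 10^-8 N.
5.98 × 10^11 / 8.33 × 10^-8 = 7.18 × 10^18

7.18 × 10^18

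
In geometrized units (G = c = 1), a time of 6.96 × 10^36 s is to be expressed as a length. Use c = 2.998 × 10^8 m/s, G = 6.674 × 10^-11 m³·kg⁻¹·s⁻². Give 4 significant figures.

Time → length via c.
6.96 × 10^36 s × (c) = 2.087 × 10^45 m

2.087 × 10^45 m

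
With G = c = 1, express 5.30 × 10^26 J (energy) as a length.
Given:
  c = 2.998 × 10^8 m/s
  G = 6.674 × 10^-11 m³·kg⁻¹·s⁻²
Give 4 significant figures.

Energy → length via G/c⁴.
5.30 × 10^26 J × (G/c⁴) = 4.379 × 10^-18 m

4.379 × 10^-18 m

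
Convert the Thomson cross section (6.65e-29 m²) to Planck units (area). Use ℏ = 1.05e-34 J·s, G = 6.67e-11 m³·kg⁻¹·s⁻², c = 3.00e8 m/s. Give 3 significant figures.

Planck area: A_P = ℏG/c³ = 2.59e-70 m².
6.65e-29 / 2.59e-70 = 2.56e41

2.56e41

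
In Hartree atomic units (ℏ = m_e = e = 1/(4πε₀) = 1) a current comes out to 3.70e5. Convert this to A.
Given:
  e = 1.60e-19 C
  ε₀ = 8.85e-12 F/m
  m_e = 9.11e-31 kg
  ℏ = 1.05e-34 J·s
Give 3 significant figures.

One atomic unit of electric current: I_au = e E_h/ℏ = m_e e⁵/((4πε₀)²ℏ³) = 6.67e-3 A.
3.70e5 × 6.67e-3 A = 2.47e3 A

2.47e3 A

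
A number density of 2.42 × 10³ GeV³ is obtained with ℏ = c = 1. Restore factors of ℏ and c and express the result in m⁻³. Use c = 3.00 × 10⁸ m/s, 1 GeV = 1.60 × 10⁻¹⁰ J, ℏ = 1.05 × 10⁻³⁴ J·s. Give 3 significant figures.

Number density is [L]⁻³ = [E]³/(ℏc)³.
1 GeV³ → 1/(ℏc)³ × (1 GeV in J)³ = 1.31 × 10⁴⁷ m⁻³.
Result: 2.42 × 10³ × 1.31 × 10⁴⁷ = 3.17 × 10⁵⁰ m⁻³.

3.17 × 10⁵⁰ m⁻³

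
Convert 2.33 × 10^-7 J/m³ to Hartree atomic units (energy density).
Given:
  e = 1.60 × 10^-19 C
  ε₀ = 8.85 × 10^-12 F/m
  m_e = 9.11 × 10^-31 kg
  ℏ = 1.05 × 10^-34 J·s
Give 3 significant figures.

7.73 × 10^-21

atomic unit of energy density: u_au = E_h/a₀³ = m_e⁴e¹⁰/((4πε₀)⁵ℏ⁸) = 3.01 × 10^13 J/m³.
2.33 × 10^-7 / 3.01 × 10^13 = 7.73 × 10^-21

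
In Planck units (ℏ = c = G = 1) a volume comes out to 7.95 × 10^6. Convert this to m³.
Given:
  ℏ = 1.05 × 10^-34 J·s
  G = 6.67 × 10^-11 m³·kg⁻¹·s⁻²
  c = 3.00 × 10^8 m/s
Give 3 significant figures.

One Planck volume: V_P = (ℏG/c³)^(3/2) = 4.18 × 10^-105 m³.
7.95 × 10^6 × 4.18 × 10^-105 m³ = 3.32 × 10^-98 m³

3.32 × 10^-98 m³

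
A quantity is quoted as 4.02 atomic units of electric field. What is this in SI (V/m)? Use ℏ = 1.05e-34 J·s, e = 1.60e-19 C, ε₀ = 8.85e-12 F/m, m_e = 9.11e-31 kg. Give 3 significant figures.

One atomic unit of electric field: E_au = E_h/(e a₀) = m_e²e⁵/((4πε₀)³ℏ⁴) = 5.20e11 V/m.
4.02 × 5.20e11 V/m = 2.09e12 V/m

2.09e12 V/m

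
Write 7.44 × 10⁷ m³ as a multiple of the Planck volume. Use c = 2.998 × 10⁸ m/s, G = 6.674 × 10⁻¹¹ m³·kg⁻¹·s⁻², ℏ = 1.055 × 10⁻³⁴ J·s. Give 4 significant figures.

Planck volume: V_P = (ℏG/c³)^(3/2) = 4.224 × 10⁻¹⁰⁵ m³.
7.44 × 10⁷ / 4.224 × 10⁻¹⁰⁵ = 1.761 × 10¹¹²

1.761 × 10¹¹²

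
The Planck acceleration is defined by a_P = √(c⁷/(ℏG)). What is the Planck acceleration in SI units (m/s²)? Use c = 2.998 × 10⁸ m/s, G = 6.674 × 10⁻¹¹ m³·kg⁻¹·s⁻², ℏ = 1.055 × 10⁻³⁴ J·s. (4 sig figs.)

a_P = √(c⁷/(ℏG))
  = √(3.092 × 10¹⁰³)
  = 5.560 × 10⁵¹ m/s²

5.560 × 10⁵¹ m/s²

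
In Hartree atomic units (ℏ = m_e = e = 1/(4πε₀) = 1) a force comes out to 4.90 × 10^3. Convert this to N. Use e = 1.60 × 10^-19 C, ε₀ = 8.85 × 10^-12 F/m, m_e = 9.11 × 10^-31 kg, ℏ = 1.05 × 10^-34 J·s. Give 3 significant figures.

4.08 × 10^-4 N

One atomic unit of force: F_au = E_h/a₀ = m_e²e⁶/((4πε₀)³ℏ⁴) = 8.33 × 10^-8 N.
4.90 × 10^3 × 8.33 × 10^-8 N = 4.08 × 10^-4 N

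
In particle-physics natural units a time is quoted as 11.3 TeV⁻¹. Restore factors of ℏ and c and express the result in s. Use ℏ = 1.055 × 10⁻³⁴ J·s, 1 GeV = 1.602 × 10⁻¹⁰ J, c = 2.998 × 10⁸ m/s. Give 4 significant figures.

7.442 × 10⁻²⁷ s

A time is [E]⁻¹ in ℏ=c=1; restore one factor of ℏ.
1 GeV⁻¹ → ℏ × (1 GeV in J)⁻¹ = 6.586 × 10⁻²⁵ s.
Convert the energy scale: 11.3 TeV⁻¹ = 0.0113 GeV⁻¹.
Result: 0.0113 × 6.586 × 10⁻²⁵ = 7.442 × 10⁻²⁷ s.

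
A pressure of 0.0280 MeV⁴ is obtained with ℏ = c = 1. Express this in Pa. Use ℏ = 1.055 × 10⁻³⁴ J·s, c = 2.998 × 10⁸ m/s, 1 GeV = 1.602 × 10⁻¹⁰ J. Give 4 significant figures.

5.828 × 10²³ Pa

Pressure is [E]/[L]³ = [E]⁴/(ℏc)³.
1 GeV⁴ → 1/(ℏc)³ × (1 GeV in J)⁴ = 2.082 × 10³⁷ Pa.
Convert the energy scale: 0.0280 MeV⁴ = 2.80 × 10⁻¹⁴ GeV⁴.
Result: 2.80 × 10⁻¹⁴ × 2.082 × 10³⁷ = 5.828 × 10²³ Pa.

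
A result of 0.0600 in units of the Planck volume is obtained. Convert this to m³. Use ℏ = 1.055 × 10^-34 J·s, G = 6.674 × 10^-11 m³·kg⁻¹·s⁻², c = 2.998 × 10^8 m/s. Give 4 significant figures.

2.534 × 10^-106 m³

One Planck volume: V_P = (ℏG/c³)^(3/2) = 4.224 × 10^-105 m³.
0.0600 × 4.224 × 10^-105 m³ = 2.534 × 10^-106 m³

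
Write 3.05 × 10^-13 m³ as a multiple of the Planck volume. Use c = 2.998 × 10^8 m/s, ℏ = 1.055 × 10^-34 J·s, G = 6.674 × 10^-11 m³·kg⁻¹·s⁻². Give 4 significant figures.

Planck volume: V_P = (ℏG/c³)^(3/2) = 4.224 × 10^-105 m³.
3.05 × 10^-13 / 4.224 × 10^-105 = 7.221 × 10^91

7.221 × 10^91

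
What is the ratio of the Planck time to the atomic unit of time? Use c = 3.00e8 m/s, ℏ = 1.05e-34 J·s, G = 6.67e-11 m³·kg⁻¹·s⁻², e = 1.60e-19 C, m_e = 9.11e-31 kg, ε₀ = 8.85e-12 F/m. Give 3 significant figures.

2.24e-27

Planck time: t_P = √(ℏG/c⁵) = 5.37e-44 s
atomic unit of time: τ_au = (4πε₀)²ℏ³/(m_e e⁴) = 2.40e-17 s
ratio = 5.37e-44 / 2.40e-17 = 2.24e-27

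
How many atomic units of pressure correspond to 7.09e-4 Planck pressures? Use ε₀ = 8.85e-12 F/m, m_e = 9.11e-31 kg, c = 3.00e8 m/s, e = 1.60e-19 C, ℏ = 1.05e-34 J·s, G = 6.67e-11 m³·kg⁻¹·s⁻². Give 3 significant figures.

Planck pressure: p_P = c⁷/(ℏG²) = 4.68e113 Pa
atomic unit of pressure: P_au = E_h/a₀³ = m_e⁴e¹⁰/((4πε₀)⁵ℏ⁸) = 3.01e13 Pa
7.09e-4 × 4.68e113 / 3.01e13 = 1.10e97

1.10e97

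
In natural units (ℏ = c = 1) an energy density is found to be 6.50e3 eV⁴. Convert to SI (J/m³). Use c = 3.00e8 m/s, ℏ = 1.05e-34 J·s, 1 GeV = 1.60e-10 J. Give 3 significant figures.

1.36e5 J/m³

[E]/[L]³ = [E]⁴/(ℏc)³; restore (ℏc)⁻³.
1 GeV⁴ → 1/(ℏc)³ × (1 GeV in J)⁴ = 2.10e37 J/m³.
Convert the energy scale: 6.50e3 eV⁴ = 6.50e-33 GeV⁴.
Result: 6.50e-33 × 2.10e37 = 1.36e5 J/m³.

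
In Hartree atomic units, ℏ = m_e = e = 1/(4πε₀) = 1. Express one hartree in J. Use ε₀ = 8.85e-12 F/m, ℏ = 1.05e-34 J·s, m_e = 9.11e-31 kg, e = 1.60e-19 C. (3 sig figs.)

The unique combination of the constants set to 1 with dimensions of energy is E_h = m_e e⁴/(4πε₀ℏ)².
  = 5.97e-106 / 1.36e-88
  = 4.38e-18 J

4.38e-18 J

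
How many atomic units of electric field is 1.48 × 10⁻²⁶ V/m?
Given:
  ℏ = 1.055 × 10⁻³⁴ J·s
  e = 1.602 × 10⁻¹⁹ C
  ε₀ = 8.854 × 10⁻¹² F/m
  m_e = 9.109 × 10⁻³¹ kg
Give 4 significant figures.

2.884 × 10⁻³⁸

atomic unit of electric field: E_au = E_h/(e a₀) = m_e²e⁵/((4πε₀)³ℏ⁴) = 5.131 × 10¹¹ V/m.
1.48 × 10⁻²⁶ / 5.131 × 10¹¹ = 2.884 × 10⁻³⁸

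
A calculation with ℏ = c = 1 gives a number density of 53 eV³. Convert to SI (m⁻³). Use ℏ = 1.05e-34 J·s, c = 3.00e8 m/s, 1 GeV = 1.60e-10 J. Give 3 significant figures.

6.95e21 m⁻³

Number density is [L]⁻³ = [E]³/(ℏc)³.
1 GeV³ → 1/(ℏc)³ × (1 GeV in J)³ = 1.31e47 m⁻³.
Convert the energy scale: 53 eV³ = 5.30e-26 GeV³.
Result: 5.30e-26 × 1.31e47 = 6.95e21 m⁻³.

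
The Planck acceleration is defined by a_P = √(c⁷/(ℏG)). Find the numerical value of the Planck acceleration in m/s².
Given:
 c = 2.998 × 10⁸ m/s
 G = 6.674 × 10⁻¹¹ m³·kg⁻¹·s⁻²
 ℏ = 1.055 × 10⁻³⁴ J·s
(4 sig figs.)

5.560 × 10⁵¹ m/s²

a_P = √(c⁷/(ℏG))
  = √(3.092 × 10¹⁰³)
  = 5.560 × 10⁵¹ m/s²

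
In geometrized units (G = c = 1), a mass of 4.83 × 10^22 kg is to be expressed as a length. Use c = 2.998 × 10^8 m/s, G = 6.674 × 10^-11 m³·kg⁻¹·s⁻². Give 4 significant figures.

3.586 × 10^-5 m

In G = c = 1 units mass has dimensions of length; the conversion factor is G/c².
4.83 × 10^22 kg × (G/c²) = 3.586 × 10^-5 m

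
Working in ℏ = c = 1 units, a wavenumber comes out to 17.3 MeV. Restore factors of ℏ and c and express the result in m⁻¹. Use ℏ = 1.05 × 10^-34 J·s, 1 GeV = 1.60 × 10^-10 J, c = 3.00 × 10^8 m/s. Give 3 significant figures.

8.79 × 10^13 m⁻¹

Inverse length is [E]/(ℏc).
1 GeV → 1/(ℏc) × (1 GeV in J) = 5.08 × 10^15 m⁻¹.
Convert the energy scale: 17.3 MeV = 0.0173 GeV.
Result: 0.0173 × 5.08 × 10^15 = 8.79 × 10^13 m⁻¹.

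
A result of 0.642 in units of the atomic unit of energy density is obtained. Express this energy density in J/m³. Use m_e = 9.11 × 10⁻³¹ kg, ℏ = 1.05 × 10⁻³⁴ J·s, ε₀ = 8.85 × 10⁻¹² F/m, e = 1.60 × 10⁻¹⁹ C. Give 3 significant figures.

One atomic unit of energy density: u_au = E_h/a₀³ = m_e⁴e¹⁰/((4πε₀)⁵ℏ⁸) = 3.01 × 10¹³ J/m³.
0.642 × 3.01 × 10¹³ J/m³ = 1.93 × 10¹³ J/m³

1.93 × 10¹³ J/m³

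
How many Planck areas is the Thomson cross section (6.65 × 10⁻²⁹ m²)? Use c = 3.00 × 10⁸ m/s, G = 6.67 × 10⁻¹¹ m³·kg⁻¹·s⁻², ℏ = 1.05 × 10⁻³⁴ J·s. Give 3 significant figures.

2.56 × 10⁴¹

Planck area: A_P = ℏG/c³ = 2.59 × 10⁻⁷⁰ m².
6.65 × 10⁻²⁹ / 2.59 × 10⁻⁷⁰ = 2.56 × 10⁴¹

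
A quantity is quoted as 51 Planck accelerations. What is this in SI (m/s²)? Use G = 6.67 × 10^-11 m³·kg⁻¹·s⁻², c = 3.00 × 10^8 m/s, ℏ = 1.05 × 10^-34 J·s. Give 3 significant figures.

One Planck acceleration: a_P = √(c⁷/(ℏG)) = 5.59 × 10^51 m/s².
51 × 5.59 × 10^51 m/s² = 2.85 × 10^53 m/s²

2.85 × 10^53 m/s²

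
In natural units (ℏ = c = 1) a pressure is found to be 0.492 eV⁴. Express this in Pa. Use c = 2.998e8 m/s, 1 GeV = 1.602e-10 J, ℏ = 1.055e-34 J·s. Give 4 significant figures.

Pressure is [E]/[L]³ = [E]⁴/(ℏc)³.
1 GeV⁴ → 1/(ℏc)³ × (1 GeV in J)⁴ = 2.082e37 Pa.
Convert the energy scale: 0.492 eV⁴ = 4.92e-37 GeV⁴.
Result: 4.92e-37 × 2.082e37 = 10.24 Pa.

10.24 Pa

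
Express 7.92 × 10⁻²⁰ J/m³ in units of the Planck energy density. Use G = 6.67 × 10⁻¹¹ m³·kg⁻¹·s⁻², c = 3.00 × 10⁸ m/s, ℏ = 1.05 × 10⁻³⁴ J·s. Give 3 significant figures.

Planck energy density: u_P = c⁷/(ℏG²) = 4.68 × 10¹¹³ J/m³.
7.92 × 10⁻²⁰ / 4.68 × 10¹¹³ = 1.69 × 10⁻¹³³

1.69 × 10⁻¹³³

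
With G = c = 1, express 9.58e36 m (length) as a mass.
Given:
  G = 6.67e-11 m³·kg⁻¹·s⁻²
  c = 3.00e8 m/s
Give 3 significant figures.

1.29e64 kg

Length → mass via c²/G.
9.58e36 m × (c²/G) = 1.29e64 kg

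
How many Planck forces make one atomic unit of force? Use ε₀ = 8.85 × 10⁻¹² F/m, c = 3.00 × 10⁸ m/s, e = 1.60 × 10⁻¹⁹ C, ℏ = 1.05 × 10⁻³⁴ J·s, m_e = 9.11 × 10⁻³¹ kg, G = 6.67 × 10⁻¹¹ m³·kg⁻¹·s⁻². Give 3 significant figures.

atomic unit of force: F_au = E_h/a₀ = m_e²e⁶/((4πε₀)³ℏ⁴) = 8.33 × 10⁻⁸ N
Planck force: F_P = c⁴/G = 1.21 × 10⁴⁴ N
ratio = 8.33 × 10⁻⁸ / 1.21 × 10⁴⁴ = 6.86 × 10⁻⁵²

6.86 × 10⁻⁵²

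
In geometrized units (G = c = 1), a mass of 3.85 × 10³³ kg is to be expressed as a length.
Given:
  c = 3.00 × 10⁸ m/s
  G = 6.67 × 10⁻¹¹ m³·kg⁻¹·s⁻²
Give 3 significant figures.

2.85 × 10⁶ m

In G = c = 1 units mass has dimensions of length; the conversion factor is G/c².
3.85 × 10³³ kg × (G/c²) = 2.85 × 10⁶ m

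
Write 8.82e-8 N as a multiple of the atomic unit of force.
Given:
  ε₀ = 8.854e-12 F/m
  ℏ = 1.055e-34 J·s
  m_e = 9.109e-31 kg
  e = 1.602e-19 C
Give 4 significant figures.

1.073

atomic unit of force: F_au = E_h/a₀ = m_e²e⁶/((4πε₀)³ℏ⁴) = 8.220e-8 N.
8.82e-8 / 8.220e-8 = 1.073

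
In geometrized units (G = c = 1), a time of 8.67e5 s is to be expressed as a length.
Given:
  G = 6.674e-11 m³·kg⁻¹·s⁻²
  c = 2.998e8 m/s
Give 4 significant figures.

Time → length via c.
8.67e5 s × (c) = 2.599e14 m

2.599e14 m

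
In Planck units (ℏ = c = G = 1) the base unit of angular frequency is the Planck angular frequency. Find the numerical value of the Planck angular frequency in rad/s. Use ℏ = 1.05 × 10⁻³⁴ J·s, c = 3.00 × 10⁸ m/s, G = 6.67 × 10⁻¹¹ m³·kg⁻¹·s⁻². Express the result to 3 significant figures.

1.86 × 10⁴³ rad/s

ω_P = √(c⁵/(ℏG))
  = √(3.47 × 10⁸⁶)
  = 1.86 × 10⁴³ rad/s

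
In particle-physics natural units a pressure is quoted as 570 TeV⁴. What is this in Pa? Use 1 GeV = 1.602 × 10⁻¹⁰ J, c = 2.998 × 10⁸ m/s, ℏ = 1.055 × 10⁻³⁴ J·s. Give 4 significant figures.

Pressure is [E]/[L]³ = [E]⁴/(ℏc)³.
1 GeV⁴ → 1/(ℏc)³ × (1 GeV in J)⁴ = 2.082 × 10³⁷ Pa.
Convert the energy scale: 570 TeV⁴ = 5.70 × 10¹⁴ GeV⁴.
Result: 5.70 × 10¹⁴ × 2.082 × 10³⁷ = 1.187 × 10⁵² Pa.

1.187 × 10⁵² Pa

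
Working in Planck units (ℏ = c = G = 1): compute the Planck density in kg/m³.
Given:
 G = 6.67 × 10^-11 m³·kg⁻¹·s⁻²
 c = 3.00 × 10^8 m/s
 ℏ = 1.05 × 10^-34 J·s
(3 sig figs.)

From ℏ = c = G = 1 the density scale is ρ_P = c⁵/(ℏG²).
  = 2.43 × 10^42 / 4.67 × 10^-55
  = 5.20 × 10^96 kg/m³

5.20 × 10^96 kg/m³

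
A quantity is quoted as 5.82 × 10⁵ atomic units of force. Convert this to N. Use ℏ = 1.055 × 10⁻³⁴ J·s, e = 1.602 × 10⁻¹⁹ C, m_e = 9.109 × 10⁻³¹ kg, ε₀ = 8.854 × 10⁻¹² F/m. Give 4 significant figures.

One atomic unit of force: F_au = E_h/a₀ = m_e²e⁶/((4πε₀)³ℏ⁴) = 8.220 × 10⁻⁸ N.
5.82 × 10⁵ × 8.220 × 10⁻⁸ N = 0.04784 N

0.04784 N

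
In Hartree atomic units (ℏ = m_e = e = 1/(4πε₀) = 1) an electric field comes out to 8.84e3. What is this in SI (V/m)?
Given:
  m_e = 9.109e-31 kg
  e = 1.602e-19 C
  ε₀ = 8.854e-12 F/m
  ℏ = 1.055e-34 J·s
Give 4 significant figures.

4.536e15 V/m

One atomic unit of electric field: E_au = E_h/(e a₀) = m_e²e⁵/((4πε₀)³ℏ⁴) = 5.131e11 V/m.
8.84e3 × 5.131e11 V/m = 4.536e15 V/m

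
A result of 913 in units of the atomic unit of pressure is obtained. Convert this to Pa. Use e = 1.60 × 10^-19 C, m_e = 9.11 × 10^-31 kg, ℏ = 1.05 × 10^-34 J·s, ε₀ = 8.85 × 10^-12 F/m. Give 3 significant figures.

2.75 × 10^16 Pa

One atomic unit of pressure: P_au = E_h/a₀³ = m_e⁴e¹⁰/((4πε₀)⁵ℏ⁸) = 3.01 × 10^13 Pa.
913 × 3.01 × 10^13 Pa = 2.75 × 10^16 Pa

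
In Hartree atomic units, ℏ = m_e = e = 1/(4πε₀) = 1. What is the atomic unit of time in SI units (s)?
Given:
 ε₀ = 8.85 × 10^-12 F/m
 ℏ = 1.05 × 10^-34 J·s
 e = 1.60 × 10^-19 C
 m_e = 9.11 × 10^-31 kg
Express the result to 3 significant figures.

From ℏ = m_e = e = 1/(4πε₀) = 1 the time scale is τ_au = (4πε₀)²ℏ³/(m_e e⁴).
E_h = 4.38 × 10^-18 J
ℏ/E_h = 2.40 × 10^-17 s

2.40 × 10^-17 s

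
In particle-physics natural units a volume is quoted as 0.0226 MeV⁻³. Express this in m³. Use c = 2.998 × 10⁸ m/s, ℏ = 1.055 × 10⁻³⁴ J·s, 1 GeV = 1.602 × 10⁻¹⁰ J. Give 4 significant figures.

Volume is [L]³ = [E]⁻³·(ℏc)³.
1 GeV⁻³ → (ℏc)³ × (1 GeV in J)⁻³ = 7.696 × 10⁻⁴⁸ m³.
Convert the energy scale: 0.0226 MeV⁻³ = 2.26 × 10⁷ GeV⁻³.
Result: 2.26 × 10⁷ × 7.696 × 10⁻⁴⁸ = 1.739 × 10⁻⁴⁰ m³.

1.739 × 10⁻⁴⁰ m³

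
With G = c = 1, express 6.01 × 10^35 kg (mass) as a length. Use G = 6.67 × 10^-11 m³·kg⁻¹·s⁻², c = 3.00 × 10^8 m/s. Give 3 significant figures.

4.45 × 10^8 m

In G = c = 1 units mass has dimensions of length; the conversion factor is G/c².
6.01 × 10^35 kg × (G/c²) = 4.45 × 10^8 m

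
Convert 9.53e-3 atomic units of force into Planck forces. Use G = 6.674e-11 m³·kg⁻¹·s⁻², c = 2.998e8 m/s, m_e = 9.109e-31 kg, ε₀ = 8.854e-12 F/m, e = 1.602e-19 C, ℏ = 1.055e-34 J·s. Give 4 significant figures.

6.472e-54

atomic unit of force: F_au = E_h/a₀ = m_e²e⁶/((4πε₀)³ℏ⁴) = 8.220e-8 N
Planck force: F_P = c⁴/G = 1.210e44 N
9.53e-3 × 8.220e-8 / 1.210e44 = 6.472e-54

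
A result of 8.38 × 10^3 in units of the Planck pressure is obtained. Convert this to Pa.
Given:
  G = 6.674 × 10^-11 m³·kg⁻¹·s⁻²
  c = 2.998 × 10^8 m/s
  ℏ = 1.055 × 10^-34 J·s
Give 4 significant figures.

One Planck pressure: p_P = c⁷/(ℏG²) = 4.632 × 10^113 Pa.
8.38 × 10^3 × 4.632 × 10^113 Pa = 3.882 × 10^117 Pa

3.882 × 10^117 Pa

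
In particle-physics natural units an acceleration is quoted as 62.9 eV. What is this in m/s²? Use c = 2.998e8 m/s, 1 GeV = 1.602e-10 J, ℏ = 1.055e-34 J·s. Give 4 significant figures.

2.863e25 m/s²

Acceleration is [L]/[T]² = c·[E]/ℏ.
1 GeV → c/ℏ × (1 GeV in J) = 4.552e32 m/s².
Convert the energy scale: 62.9 eV = 6.29e-8 GeV.
Result: 6.29e-8 × 4.552e32 = 2.863e25 m/s².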